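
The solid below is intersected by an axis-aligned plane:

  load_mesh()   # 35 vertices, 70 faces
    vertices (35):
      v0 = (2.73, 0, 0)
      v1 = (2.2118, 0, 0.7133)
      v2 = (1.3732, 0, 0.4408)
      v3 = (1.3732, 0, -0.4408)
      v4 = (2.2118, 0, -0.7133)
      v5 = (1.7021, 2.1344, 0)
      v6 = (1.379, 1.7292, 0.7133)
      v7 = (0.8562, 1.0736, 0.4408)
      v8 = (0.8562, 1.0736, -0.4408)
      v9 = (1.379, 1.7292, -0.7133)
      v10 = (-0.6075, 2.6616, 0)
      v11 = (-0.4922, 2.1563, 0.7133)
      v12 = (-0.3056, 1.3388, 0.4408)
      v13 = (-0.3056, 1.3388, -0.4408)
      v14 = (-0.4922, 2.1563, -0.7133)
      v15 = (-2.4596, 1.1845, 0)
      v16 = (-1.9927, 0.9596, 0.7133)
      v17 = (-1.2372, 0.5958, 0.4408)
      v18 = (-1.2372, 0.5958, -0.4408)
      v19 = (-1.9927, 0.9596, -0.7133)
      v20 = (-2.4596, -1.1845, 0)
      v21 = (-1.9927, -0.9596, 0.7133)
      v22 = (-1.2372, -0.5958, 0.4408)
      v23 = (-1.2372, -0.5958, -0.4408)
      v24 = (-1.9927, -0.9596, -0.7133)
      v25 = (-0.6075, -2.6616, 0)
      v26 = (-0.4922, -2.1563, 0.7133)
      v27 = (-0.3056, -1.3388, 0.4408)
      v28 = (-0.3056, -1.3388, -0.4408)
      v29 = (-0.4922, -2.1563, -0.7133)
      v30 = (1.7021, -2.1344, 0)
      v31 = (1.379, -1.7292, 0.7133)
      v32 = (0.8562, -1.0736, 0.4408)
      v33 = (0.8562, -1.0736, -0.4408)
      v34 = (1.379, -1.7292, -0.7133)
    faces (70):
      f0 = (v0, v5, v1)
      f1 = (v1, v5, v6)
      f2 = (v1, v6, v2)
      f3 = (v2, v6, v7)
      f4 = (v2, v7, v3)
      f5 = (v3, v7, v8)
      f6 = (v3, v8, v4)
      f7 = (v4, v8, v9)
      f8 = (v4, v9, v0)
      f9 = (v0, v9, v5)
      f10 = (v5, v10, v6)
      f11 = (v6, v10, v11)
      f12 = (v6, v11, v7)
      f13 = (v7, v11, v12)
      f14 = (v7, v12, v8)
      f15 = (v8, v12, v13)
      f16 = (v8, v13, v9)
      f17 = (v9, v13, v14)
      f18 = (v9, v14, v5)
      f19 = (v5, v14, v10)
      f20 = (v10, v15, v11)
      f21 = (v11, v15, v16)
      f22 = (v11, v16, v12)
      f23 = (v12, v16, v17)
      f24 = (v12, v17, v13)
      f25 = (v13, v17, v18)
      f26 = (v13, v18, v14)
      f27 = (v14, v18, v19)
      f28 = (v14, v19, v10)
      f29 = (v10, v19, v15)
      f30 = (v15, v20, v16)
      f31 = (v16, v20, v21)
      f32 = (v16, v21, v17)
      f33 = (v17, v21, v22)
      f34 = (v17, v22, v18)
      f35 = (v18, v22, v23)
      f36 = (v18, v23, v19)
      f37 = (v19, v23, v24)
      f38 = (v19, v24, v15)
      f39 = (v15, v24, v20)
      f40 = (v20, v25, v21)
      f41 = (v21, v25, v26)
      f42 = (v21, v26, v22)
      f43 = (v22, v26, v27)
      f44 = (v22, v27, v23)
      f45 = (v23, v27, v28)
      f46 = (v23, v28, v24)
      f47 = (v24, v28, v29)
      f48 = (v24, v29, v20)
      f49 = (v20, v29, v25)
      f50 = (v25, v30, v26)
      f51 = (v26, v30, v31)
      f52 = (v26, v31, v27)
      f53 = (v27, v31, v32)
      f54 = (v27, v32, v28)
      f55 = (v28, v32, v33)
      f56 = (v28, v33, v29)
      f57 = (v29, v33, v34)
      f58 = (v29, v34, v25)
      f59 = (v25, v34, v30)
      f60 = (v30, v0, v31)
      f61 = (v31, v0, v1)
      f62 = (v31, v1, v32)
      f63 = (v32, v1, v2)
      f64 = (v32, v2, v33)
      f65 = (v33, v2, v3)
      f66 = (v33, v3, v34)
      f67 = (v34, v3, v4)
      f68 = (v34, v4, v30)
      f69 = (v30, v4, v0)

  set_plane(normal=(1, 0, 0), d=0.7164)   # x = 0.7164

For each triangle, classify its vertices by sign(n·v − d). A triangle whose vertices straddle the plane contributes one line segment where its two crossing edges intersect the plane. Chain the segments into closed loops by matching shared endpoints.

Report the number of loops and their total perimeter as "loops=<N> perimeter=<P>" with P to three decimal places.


Straddling triangles (20 of 70):
  (v5,v10,v6) [+-+] → (0.7164, 2.3594, 0)–(0.7164, 2.0402, 0.475378)  len=0.5726
  (v6,v10,v11) [+--] → (0.7164, 2.0402, 0.475378)–(0.7164, 1.88044, 0.7133)  len=0.2866
  (v6,v11,v7) [+-+] → (0.7164, 1.88044, 0.7133)–(0.7164, 1.18585, 0.469052)  len=0.7363
  (v7,v11,v12) [+--] → (0.7164, 1.18585, 0.469052)–(0.7164, 1.10551, 0.4408)  len=0.0852
  (v7,v12,v8) [+-+] → (0.7164, 1.10551, 0.4408)–(0.7164, 1.10551, -0.334717)  len=0.7755
  (v8,v12,v13) [+--] → (0.7164, 1.10551, -0.334717)–(0.7164, 1.10551, -0.4408)  len=0.1061
  (v8,v13,v9) [+-+] → (0.7164, 1.10551, -0.4408)–(0.7164, 1.57564, -0.606118)  len=0.4984
  (v9,v13,v14) [+--] → (0.7164, 1.57564, -0.606118)–(0.7164, 1.88044, -0.7133)  len=0.3231
  (v9,v14,v5) [+-+] → (0.7164, 1.88044, -0.7133)–(0.7164, 2.14424, -0.320421)  len=0.4732
  (v5,v14,v10) [+--] → (0.7164, 2.14424, -0.320421)–(0.7164, 2.3594, 0)  len=0.3860
  (v25,v30,v26) [-+-] → (0.7164, -2.3594, 0)–(0.7164, -2.14424, 0.320421)  len=0.3860
  (v26,v30,v31) [-++] → (0.7164, -2.14424, 0.320421)–(0.7164, -1.88044, 0.7133)  len=0.4732
  (v26,v31,v27) [-+-] → (0.7164, -1.88044, 0.7133)–(0.7164, -1.57564, 0.606118)  len=0.3231
  (v27,v31,v32) [-++] → (0.7164, -1.57564, 0.606118)–(0.7164, -1.10551, 0.4408)  len=0.4984
  (v27,v32,v28) [-+-] → (0.7164, -1.10551, 0.4408)–(0.7164, -1.10551, 0.334717)  len=0.1061
  (v28,v32,v33) [-++] → (0.7164, -1.10551, 0.334717)–(0.7164, -1.10551, -0.4408)  len=0.7755
  (v28,v33,v29) [-+-] → (0.7164, -1.10551, -0.4408)–(0.7164, -1.18585, -0.469052)  len=0.0852
  (v29,v33,v34) [-++] → (0.7164, -1.18585, -0.469052)–(0.7164, -1.88044, -0.7133)  len=0.7363
  (v29,v34,v25) [-+-] → (0.7164, -1.88044, -0.7133)–(0.7164, -2.0402, -0.475378)  len=0.2866
  (v25,v34,v30) [-++] → (0.7164, -2.0402, -0.475378)–(0.7164, -2.3594, 0)  len=0.5726

Chained into 2 loop(s):
  loop 1: 10 segments, perimeter = 4.2429
  loop 2: 10 segments, perimeter = 4.2429
Total perimeter = 8.486

loops=2 perimeter=8.486


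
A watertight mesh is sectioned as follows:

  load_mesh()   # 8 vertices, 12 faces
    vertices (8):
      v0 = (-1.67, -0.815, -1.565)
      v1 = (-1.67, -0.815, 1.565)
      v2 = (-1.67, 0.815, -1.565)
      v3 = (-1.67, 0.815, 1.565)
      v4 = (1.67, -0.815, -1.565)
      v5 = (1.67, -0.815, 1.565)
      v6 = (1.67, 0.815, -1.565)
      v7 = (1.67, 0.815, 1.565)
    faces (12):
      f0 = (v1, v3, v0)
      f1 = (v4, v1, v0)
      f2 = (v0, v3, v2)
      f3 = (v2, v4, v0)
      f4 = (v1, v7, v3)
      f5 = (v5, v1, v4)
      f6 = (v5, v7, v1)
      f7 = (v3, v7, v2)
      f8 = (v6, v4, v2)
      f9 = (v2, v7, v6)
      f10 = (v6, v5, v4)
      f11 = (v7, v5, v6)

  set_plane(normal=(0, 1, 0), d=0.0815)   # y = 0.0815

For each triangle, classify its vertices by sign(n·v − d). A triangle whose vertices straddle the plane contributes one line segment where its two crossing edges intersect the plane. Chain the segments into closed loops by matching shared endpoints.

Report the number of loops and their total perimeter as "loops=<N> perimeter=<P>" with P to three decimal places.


loops=1 perimeter=12.940

Straddling triangles (8 of 12):
  (v1,v3,v0) [-+-] → (-1.67, 0.0815, 1.565)–(-1.67, 0.0815, 0.1565)  len=1.4085
  (v0,v3,v2) [-++] → (-1.67, 0.0815, 0.1565)–(-1.67, 0.0815, -1.565)  len=1.7215
  (v2,v4,v0) [+--] → (-0.167, 0.0815, -1.565)–(-1.67, 0.0815, -1.565)  len=1.5030
  (v1,v7,v3) [-++] → (0.167, 0.0815, 1.565)–(-1.67, 0.0815, 1.565)  len=1.8370
  (v5,v7,v1) [-+-] → (1.67, 0.0815, 1.565)–(0.167, 0.0815, 1.565)  len=1.5030
  (v6,v4,v2) [+-+] → (1.67, 0.0815, -1.565)–(-0.167, 0.0815, -1.565)  len=1.8370
  (v6,v5,v4) [+--] → (1.67, 0.0815, -0.1565)–(1.67, 0.0815, -1.565)  len=1.4085
  (v7,v5,v6) [+-+] → (1.67, 0.0815, 1.565)–(1.67, 0.0815, -0.1565)  len=1.7215

Chained into 1 loop(s):
  loop 1: 8 segments, perimeter = 12.9400
Total perimeter = 12.940


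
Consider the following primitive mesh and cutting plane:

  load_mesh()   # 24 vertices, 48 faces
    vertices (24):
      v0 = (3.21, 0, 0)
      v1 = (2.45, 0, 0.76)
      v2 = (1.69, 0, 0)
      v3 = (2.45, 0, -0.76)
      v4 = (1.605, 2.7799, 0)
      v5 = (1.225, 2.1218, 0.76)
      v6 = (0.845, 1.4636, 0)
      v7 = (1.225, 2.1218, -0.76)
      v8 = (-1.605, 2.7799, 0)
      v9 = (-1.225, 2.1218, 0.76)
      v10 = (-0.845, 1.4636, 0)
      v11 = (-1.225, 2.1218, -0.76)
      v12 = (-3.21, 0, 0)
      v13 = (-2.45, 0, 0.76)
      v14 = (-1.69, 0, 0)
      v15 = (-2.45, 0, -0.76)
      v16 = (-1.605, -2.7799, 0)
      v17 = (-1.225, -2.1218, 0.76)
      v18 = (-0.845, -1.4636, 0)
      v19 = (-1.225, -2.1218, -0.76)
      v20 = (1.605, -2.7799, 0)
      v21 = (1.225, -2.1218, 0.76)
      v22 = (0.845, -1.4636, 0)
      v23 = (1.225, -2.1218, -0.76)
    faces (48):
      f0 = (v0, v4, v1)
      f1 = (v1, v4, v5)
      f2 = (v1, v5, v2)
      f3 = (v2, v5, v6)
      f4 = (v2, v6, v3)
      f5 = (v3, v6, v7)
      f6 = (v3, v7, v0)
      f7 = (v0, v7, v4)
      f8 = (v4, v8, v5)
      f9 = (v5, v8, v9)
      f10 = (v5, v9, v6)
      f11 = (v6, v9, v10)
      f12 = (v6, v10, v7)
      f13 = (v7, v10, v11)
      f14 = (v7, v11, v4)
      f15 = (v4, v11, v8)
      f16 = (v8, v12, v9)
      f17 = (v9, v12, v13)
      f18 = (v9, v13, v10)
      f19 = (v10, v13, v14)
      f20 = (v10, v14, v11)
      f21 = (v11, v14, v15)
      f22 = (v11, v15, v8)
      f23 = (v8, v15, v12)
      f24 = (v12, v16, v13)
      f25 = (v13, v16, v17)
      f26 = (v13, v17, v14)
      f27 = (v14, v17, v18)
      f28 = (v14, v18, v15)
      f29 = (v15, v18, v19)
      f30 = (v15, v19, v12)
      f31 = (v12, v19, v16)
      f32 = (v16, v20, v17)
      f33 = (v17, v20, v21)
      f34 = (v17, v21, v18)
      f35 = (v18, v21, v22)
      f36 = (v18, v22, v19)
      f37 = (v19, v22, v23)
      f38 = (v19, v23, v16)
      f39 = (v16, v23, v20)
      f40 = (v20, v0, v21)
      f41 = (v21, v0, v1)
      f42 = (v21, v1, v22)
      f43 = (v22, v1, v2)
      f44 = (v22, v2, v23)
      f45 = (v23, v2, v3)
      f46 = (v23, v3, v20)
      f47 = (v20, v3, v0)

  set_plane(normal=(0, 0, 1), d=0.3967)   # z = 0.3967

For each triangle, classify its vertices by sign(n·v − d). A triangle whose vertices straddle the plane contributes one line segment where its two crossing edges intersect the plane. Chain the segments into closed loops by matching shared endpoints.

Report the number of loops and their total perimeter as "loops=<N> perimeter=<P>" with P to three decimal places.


loops=2 perimeter=29.400

Straddling triangles (24 of 48):
  (v0,v4,v1) [--+] → (2.04607, 1.32887, 0.3967)–(2.8133, 0, 0.3967)  len=1.5344
  (v1,v4,v5) [+-+] → (2.04607, 1.32887, 0.3967)–(1.40665, 2.43639, 0.3967)  len=1.2789
  (v1,v5,v2) [++-] → (1.44728, 1.10752, 0.3967)–(2.0867, 0, 0.3967)  len=1.2789
  (v2,v5,v6) [-+-] → (1.44728, 1.10752, 0.3967)–(1.04335, 1.80716, 0.3967)  len=0.8079
  (v4,v8,v5) [--+] → (-0.127814, 2.43639, 0.3967)–(1.40665, 2.43639, 0.3967)  len=1.5345
  (v5,v8,v9) [+-+] → (-0.127814, 2.43639, 0.3967)–(-1.40665, 2.43639, 0.3967)  len=1.2788
  (v5,v9,v6) [++-] → (-0.235486, 1.80716, 0.3967)–(1.04335, 1.80716, 0.3967)  len=1.2788
  (v6,v9,v10) [-+-] → (-0.235486, 1.80716, 0.3967)–(-1.04335, 1.80716, 0.3967)  len=0.8079
  (v8,v12,v9) [--+] → (-2.17388, 1.10752, 0.3967)–(-1.40665, 2.43639, 0.3967)  len=1.5344
  (v9,v12,v13) [+-+] → (-2.17388, 1.10752, 0.3967)–(-2.8133, 0, 0.3967)  len=1.2789
  (v9,v13,v10) [++-] → (-1.68277, 0.699639, 0.3967)–(-1.04335, 1.80716, 0.3967)  len=1.2789
  (v10,v13,v14) [-+-] → (-1.68277, 0.699639, 0.3967)–(-2.0867, 0, 0.3967)  len=0.8079
  (v12,v16,v13) [--+] → (-2.04607, -1.32887, 0.3967)–(-2.8133, 0, 0.3967)  len=1.5344
  (v13,v16,v17) [+-+] → (-2.04607, -1.32887, 0.3967)–(-1.40665, -2.43639, 0.3967)  len=1.2789
  (v13,v17,v14) [++-] → (-1.44728, -1.10752, 0.3967)–(-2.0867, 0, 0.3967)  len=1.2789
  (v14,v17,v18) [-+-] → (-1.44728, -1.10752, 0.3967)–(-1.04335, -1.80716, 0.3967)  len=0.8079
  (v16,v20,v17) [--+] → (0.127814, -2.43639, 0.3967)–(-1.40665, -2.43639, 0.3967)  len=1.5345
  (v17,v20,v21) [+-+] → (0.127814, -2.43639, 0.3967)–(1.40665, -2.43639, 0.3967)  len=1.2788
  (v17,v21,v18) [++-] → (0.235486, -1.80716, 0.3967)–(-1.04335, -1.80716, 0.3967)  len=1.2788
  (v18,v21,v22) [-+-] → (0.235486, -1.80716, 0.3967)–(1.04335, -1.80716, 0.3967)  len=0.8079
  (v20,v0,v21) [--+] → (2.17388, -1.10752, 0.3967)–(1.40665, -2.43639, 0.3967)  len=1.5344
  (v21,v0,v1) [+-+] → (2.17388, -1.10752, 0.3967)–(2.8133, 0, 0.3967)  len=1.2789
  (v21,v1,v22) [++-] → (1.68277, -0.699639, 0.3967)–(1.04335, -1.80716, 0.3967)  len=1.2789
  (v22,v1,v2) [-+-] → (1.68277, -0.699639, 0.3967)–(2.0867, 0, 0.3967)  len=0.8079

Chained into 2 loop(s):
  loop 1: 12 segments, perimeter = 16.8798
  loop 2: 12 segments, perimeter = 12.5203
Total perimeter = 29.400


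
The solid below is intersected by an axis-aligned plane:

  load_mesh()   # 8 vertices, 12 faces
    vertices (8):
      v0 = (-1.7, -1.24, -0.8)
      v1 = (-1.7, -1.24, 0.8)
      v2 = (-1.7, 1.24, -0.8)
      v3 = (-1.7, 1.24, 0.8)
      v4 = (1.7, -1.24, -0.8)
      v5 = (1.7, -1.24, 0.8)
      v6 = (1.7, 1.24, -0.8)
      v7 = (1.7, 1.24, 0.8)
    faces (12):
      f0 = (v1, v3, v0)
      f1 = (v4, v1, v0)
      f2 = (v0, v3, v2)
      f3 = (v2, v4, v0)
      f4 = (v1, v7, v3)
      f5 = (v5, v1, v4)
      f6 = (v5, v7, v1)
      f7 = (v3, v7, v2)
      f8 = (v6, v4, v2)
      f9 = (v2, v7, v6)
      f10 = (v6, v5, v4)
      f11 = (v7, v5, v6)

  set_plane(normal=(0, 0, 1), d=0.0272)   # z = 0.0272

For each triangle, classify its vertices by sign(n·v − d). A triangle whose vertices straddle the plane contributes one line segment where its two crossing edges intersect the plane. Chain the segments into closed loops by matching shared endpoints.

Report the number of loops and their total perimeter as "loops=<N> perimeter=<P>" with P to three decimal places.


loops=1 perimeter=11.760

Straddling triangles (8 of 12):
  (v1,v3,v0) [++-] → (-1.7, 0.04216, 0.0272)–(-1.7, -1.24, 0.0272)  len=1.2822
  (v4,v1,v0) [-+-] → (-0.0578, -1.24, 0.0272)–(-1.7, -1.24, 0.0272)  len=1.6422
  (v0,v3,v2) [-+-] → (-1.7, 0.04216, 0.0272)–(-1.7, 1.24, 0.0272)  len=1.1978
  (v5,v1,v4) [++-] → (-0.0578, -1.24, 0.0272)–(1.7, -1.24, 0.0272)  len=1.7578
  (v3,v7,v2) [++-] → (0.0578, 1.24, 0.0272)–(-1.7, 1.24, 0.0272)  len=1.7578
  (v2,v7,v6) [-+-] → (0.0578, 1.24, 0.0272)–(1.7, 1.24, 0.0272)  len=1.6422
  (v6,v5,v4) [-+-] → (1.7, -0.04216, 0.0272)–(1.7, -1.24, 0.0272)  len=1.1978
  (v7,v5,v6) [++-] → (1.7, -0.04216, 0.0272)–(1.7, 1.24, 0.0272)  len=1.2822

Chained into 1 loop(s):
  loop 1: 8 segments, perimeter = 11.7600
Total perimeter = 11.760


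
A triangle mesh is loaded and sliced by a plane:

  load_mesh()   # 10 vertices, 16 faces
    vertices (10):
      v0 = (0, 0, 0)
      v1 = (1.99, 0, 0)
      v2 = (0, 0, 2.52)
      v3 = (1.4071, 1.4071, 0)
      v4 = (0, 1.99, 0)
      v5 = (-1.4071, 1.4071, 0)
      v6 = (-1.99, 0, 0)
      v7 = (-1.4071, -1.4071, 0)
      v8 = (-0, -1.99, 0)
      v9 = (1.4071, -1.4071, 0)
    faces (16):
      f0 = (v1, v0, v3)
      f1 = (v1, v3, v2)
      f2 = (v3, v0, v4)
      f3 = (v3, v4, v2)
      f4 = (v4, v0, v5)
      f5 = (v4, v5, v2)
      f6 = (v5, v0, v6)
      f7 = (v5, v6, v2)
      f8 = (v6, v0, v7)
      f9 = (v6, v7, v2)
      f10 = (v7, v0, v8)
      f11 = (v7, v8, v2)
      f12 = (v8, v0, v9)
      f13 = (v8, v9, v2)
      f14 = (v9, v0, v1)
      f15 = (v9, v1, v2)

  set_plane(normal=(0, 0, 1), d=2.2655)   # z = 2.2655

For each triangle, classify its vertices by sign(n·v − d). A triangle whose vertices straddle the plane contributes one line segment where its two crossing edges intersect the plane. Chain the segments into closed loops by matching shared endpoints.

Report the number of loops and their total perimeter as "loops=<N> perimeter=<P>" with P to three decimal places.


Straddling triangles (8 of 16):
  (v1,v3,v2) [--+] → (0.142106, 0.142106, 2.2655)–(0.200974, 0, 2.2655)  len=0.1538
  (v3,v4,v2) [--+] → (0, 0.200974, 2.2655)–(0.142106, 0.142106, 2.2655)  len=0.1538
  (v4,v5,v2) [--+] → (-0.142106, 0.142106, 2.2655)–(0, 0.200974, 2.2655)  len=0.1538
  (v5,v6,v2) [--+] → (-0.200974, 0, 2.2655)–(-0.142106, 0.142106, 2.2655)  len=0.1538
  (v6,v7,v2) [--+] → (-0.142106, -0.142106, 2.2655)–(-0.200974, 0, 2.2655)  len=0.1538
  (v7,v8,v2) [--+] → (0, -0.200974, 2.2655)–(-0.142106, -0.142106, 2.2655)  len=0.1538
  (v8,v9,v2) [--+] → (0.142106, -0.142106, 2.2655)–(0, -0.200974, 2.2655)  len=0.1538
  (v9,v1,v2) [--+] → (0.200974, 0, 2.2655)–(0.142106, -0.142106, 2.2655)  len=0.1538

Chained into 1 loop(s):
  loop 1: 8 segments, perimeter = 1.2305
Total perimeter = 1.231

loops=1 perimeter=1.231


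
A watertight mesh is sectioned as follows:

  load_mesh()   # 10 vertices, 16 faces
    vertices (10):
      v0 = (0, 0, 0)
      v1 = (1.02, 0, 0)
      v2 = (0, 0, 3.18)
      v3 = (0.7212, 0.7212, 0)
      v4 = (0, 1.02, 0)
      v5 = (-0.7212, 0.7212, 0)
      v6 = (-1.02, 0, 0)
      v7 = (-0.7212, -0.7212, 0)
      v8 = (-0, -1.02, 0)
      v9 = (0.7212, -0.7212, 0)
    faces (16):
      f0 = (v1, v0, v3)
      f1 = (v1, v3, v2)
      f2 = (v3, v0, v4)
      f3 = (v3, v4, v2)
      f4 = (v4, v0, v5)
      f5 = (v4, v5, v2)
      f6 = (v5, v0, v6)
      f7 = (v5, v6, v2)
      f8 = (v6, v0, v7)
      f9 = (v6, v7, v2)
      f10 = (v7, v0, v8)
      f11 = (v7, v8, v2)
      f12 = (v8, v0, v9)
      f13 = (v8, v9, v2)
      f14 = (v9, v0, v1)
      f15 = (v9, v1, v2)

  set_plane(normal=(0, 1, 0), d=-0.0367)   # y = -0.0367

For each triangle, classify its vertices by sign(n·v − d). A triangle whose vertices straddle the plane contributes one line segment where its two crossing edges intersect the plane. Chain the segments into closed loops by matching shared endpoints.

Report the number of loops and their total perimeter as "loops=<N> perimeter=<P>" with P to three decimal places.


Straddling triangles (8 of 16):
  (v6,v0,v7) [++-] → (-0.0367, -0.0367, 0)–(-1.00479, -0.0367, 0)  len=0.9681
  (v6,v7,v2) [+-+] → (-1.00479, -0.0367, 0)–(-0.0367, -0.0367, 3.01818)  len=3.1696
  (v7,v0,v8) [-+-] → (-0.0367, -0.0367, 0)–(0, -0.0367, 0)  len=0.0367
  (v7,v8,v2) [--+] → (0, -0.0367, 3.06558)–(-0.0367, -0.0367, 3.01818)  len=0.0600
  (v8,v0,v9) [-+-] → (0, -0.0367, 0)–(0.0367, -0.0367, 0)  len=0.0367
  (v8,v9,v2) [--+] → (0.0367, -0.0367, 3.01818)–(0, -0.0367, 3.06558)  len=0.0600
  (v9,v0,v1) [-++] → (0.0367, -0.0367, 0)–(1.00479, -0.0367, 0)  len=0.9681
  (v9,v1,v2) [-++] → (1.00479, -0.0367, 0)–(0.0367, -0.0367, 3.01818)  len=3.1696

Chained into 1 loop(s):
  loop 1: 8 segments, perimeter = 8.4688
Total perimeter = 8.469

loops=1 perimeter=8.469


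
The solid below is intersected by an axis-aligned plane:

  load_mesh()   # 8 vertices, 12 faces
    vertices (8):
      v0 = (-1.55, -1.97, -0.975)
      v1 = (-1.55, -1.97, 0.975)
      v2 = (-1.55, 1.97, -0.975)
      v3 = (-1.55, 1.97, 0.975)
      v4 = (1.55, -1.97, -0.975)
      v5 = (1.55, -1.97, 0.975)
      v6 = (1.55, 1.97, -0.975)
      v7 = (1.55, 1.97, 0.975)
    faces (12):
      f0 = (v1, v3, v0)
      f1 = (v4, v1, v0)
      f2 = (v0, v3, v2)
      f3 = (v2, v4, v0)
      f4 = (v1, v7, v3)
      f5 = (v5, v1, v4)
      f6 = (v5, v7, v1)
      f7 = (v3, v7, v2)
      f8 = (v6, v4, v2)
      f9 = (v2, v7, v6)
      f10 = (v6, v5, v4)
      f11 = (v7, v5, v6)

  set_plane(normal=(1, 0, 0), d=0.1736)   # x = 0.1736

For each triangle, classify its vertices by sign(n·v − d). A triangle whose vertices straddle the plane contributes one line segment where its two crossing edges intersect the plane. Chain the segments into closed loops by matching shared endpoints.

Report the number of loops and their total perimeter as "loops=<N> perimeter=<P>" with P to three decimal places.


Straddling triangles (8 of 12):
  (v4,v1,v0) [+--] → (0.1736, -1.97, -0.1092)–(0.1736, -1.97, -0.975)  len=0.8658
  (v2,v4,v0) [-+-] → (0.1736, -0.22064, -0.975)–(0.1736, -1.97, -0.975)  len=1.7494
  (v1,v7,v3) [-+-] → (0.1736, 0.22064, 0.975)–(0.1736, 1.97, 0.975)  len=1.7494
  (v5,v1,v4) [+-+] → (0.1736, -1.97, 0.975)–(0.1736, -1.97, -0.1092)  len=1.0842
  (v5,v7,v1) [++-] → (0.1736, 0.22064, 0.975)–(0.1736, -1.97, 0.975)  len=2.1906
  (v3,v7,v2) [-+-] → (0.1736, 1.97, 0.975)–(0.1736, 1.97, 0.1092)  len=0.8658
  (v6,v4,v2) [++-] → (0.1736, -0.22064, -0.975)–(0.1736, 1.97, -0.975)  len=2.1906
  (v2,v7,v6) [-++] → (0.1736, 1.97, 0.1092)–(0.1736, 1.97, -0.975)  len=1.0842

Chained into 1 loop(s):
  loop 1: 8 segments, perimeter = 11.7800
Total perimeter = 11.780

loops=1 perimeter=11.780


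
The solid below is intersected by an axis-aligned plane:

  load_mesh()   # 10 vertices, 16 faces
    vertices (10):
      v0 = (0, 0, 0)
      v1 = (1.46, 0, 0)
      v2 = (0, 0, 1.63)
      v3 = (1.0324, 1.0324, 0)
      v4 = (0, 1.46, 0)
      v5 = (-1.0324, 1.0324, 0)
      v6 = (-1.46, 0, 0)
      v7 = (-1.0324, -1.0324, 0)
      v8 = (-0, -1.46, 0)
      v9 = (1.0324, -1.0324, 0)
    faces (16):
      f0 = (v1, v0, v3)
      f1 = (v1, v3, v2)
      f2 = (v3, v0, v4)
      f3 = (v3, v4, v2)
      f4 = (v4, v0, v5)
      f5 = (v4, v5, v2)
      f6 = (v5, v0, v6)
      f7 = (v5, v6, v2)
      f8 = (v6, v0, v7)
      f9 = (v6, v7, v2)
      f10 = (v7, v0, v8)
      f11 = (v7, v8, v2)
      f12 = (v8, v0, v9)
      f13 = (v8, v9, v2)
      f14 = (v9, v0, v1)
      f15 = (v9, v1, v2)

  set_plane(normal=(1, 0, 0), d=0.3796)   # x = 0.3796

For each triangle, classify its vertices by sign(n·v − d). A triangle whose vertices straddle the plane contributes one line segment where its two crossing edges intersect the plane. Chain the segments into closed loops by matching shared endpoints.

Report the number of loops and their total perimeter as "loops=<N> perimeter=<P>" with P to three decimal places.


loops=1 perimeter=6.209

Straddling triangles (8 of 16):
  (v1,v0,v3) [+-+] → (0.3796, 0, 0)–(0.3796, 0.3796, 0)  len=0.3796
  (v1,v3,v2) [++-] → (0.3796, 0.3796, 1.03067)–(0.3796, 0, 1.2062)  len=0.4182
  (v3,v0,v4) [+--] → (0.3796, 0.3796, 0)–(0.3796, 1.30278, 0)  len=0.9232
  (v3,v4,v2) [+--] → (0.3796, 1.30278, 0)–(0.3796, 0.3796, 1.03067)  len=1.3837
  (v8,v0,v9) [--+] → (0.3796, -0.3796, 0)–(0.3796, -1.30278, 0)  len=0.9232
  (v8,v9,v2) [-+-] → (0.3796, -1.30278, 0)–(0.3796, -0.3796, 1.03067)  len=1.3837
  (v9,v0,v1) [+-+] → (0.3796, -0.3796, 0)–(0.3796, 0, 0)  len=0.3796
  (v9,v1,v2) [++-] → (0.3796, 0, 1.2062)–(0.3796, -0.3796, 1.03067)  len=0.4182

Chained into 1 loop(s):
  loop 1: 8 segments, perimeter = 6.2093
Total perimeter = 6.209


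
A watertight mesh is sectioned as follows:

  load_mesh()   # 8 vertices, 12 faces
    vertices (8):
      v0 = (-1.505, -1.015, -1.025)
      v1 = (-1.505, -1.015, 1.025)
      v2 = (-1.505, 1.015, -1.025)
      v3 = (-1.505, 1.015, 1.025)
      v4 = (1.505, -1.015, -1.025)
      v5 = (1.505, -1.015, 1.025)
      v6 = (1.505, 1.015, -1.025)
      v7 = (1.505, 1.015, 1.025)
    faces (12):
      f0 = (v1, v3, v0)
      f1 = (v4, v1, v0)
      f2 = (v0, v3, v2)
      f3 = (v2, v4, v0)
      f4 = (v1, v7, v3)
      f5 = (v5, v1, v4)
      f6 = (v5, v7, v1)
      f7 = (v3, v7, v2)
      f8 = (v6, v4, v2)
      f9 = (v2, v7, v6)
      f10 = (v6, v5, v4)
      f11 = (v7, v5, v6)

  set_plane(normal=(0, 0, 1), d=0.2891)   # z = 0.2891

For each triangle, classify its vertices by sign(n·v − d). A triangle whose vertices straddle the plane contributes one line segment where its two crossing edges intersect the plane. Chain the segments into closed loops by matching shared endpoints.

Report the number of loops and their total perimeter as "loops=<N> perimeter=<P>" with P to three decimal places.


loops=1 perimeter=10.080

Straddling triangles (8 of 12):
  (v1,v3,v0) [++-] → (-1.505, 0.28628, 0.2891)–(-1.505, -1.015, 0.2891)  len=1.3013
  (v4,v1,v0) [-+-] → (-0.424483, -1.015, 0.2891)–(-1.505, -1.015, 0.2891)  len=1.0805
  (v0,v3,v2) [-+-] → (-1.505, 0.28628, 0.2891)–(-1.505, 1.015, 0.2891)  len=0.7287
  (v5,v1,v4) [++-] → (-0.424483, -1.015, 0.2891)–(1.505, -1.015, 0.2891)  len=1.9295
  (v3,v7,v2) [++-] → (0.424483, 1.015, 0.2891)–(-1.505, 1.015, 0.2891)  len=1.9295
  (v2,v7,v6) [-+-] → (0.424483, 1.015, 0.2891)–(1.505, 1.015, 0.2891)  len=1.0805
  (v6,v5,v4) [-+-] → (1.505, -0.28628, 0.2891)–(1.505, -1.015, 0.2891)  len=0.7287
  (v7,v5,v6) [++-] → (1.505, -0.28628, 0.2891)–(1.505, 1.015, 0.2891)  len=1.3013

Chained into 1 loop(s):
  loop 1: 8 segments, perimeter = 10.0800
Total perimeter = 10.080


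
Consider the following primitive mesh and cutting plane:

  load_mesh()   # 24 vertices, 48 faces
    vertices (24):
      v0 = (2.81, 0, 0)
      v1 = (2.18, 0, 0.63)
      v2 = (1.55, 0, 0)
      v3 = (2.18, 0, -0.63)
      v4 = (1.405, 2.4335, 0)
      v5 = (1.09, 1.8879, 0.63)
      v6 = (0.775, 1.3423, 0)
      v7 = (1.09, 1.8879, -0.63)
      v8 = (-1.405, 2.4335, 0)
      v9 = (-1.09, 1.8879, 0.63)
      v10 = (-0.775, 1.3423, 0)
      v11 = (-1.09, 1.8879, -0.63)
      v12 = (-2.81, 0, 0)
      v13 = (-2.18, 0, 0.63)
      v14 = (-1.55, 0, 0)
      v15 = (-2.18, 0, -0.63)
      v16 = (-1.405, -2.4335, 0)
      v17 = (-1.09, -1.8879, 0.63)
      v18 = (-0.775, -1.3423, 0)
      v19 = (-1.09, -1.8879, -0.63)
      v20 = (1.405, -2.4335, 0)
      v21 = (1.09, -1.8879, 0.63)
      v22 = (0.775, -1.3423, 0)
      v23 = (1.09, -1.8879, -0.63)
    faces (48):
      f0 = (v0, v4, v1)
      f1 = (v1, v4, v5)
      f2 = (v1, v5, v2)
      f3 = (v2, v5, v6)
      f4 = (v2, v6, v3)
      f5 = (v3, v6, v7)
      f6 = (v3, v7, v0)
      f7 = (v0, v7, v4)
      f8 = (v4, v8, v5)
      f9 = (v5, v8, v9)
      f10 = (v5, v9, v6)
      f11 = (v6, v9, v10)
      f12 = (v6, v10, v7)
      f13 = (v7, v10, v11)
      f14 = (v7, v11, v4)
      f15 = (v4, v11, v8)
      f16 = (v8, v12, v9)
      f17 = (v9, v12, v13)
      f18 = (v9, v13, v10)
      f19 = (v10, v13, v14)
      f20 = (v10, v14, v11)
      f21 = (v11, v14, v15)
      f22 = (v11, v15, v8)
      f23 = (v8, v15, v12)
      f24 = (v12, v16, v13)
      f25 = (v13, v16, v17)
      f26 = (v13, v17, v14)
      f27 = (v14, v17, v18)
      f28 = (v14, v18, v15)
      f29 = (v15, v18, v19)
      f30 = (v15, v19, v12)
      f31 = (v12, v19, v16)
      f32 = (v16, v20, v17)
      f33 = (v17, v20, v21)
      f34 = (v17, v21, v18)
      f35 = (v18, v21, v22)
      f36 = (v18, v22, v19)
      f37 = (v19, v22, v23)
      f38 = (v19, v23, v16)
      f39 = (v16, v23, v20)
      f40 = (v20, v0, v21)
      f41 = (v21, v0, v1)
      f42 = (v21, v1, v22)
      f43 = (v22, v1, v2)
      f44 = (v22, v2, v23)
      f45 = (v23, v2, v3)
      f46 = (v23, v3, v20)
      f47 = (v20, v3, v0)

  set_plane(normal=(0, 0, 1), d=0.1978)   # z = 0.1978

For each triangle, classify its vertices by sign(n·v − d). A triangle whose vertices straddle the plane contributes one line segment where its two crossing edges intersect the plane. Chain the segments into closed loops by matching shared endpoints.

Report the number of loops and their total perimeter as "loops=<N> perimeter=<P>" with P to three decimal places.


Straddling triangles (24 of 48):
  (v0,v4,v1) [--+] → (1.64833, 1.66946, 0.1978)–(2.6122, 0, 0.1978)  len=1.9277
  (v1,v4,v5) [+-+] → (1.64833, 1.66946, 0.1978)–(1.3061, 2.2622, 0.1978)  len=0.6844
  (v1,v5,v2) [++-] → (1.40557, 0.592741, 0.1978)–(1.7478, 0, 0.1978)  len=0.6844
  (v2,v5,v6) [-+-] → (1.40557, 0.592741, 0.1978)–(0.8739, 1.5136, 0.1978)  len=1.0633
  (v4,v8,v5) [--+] → (-0.621649, 2.2622, 0.1978)–(1.3061, 2.2622, 0.1978)  len=1.9277
  (v5,v8,v9) [+-+] → (-0.621649, 2.2622, 0.1978)–(-1.3061, 2.2622, 0.1978)  len=0.6845
  (v5,v9,v6) [++-] → (0.189449, 1.5136, 0.1978)–(0.8739, 1.5136, 0.1978)  len=0.6845
  (v6,v9,v10) [-+-] → (0.189449, 1.5136, 0.1978)–(-0.8739, 1.5136, 0.1978)  len=1.0633
  (v8,v12,v9) [--+] → (-2.26997, 0.592741, 0.1978)–(-1.3061, 2.2622, 0.1978)  len=1.9277
  (v9,v12,v13) [+-+] → (-2.26997, 0.592741, 0.1978)–(-2.6122, 0, 0.1978)  len=0.6844
  (v9,v13,v10) [++-] → (-1.21613, 0.92086, 0.1978)–(-0.8739, 1.5136, 0.1978)  len=0.6844
  (v10,v13,v14) [-+-] → (-1.21613, 0.92086, 0.1978)–(-1.7478, 0, 0.1978)  len=1.0633
  (v12,v16,v13) [--+] → (-1.64833, -1.66946, 0.1978)–(-2.6122, 0, 0.1978)  len=1.9277
  (v13,v16,v17) [+-+] → (-1.64833, -1.66946, 0.1978)–(-1.3061, -2.2622, 0.1978)  len=0.6844
  (v13,v17,v14) [++-] → (-1.40557, -0.592741, 0.1978)–(-1.7478, 0, 0.1978)  len=0.6844
  (v14,v17,v18) [-+-] → (-1.40557, -0.592741, 0.1978)–(-0.8739, -1.5136, 0.1978)  len=1.0633
  (v16,v20,v17) [--+] → (0.621649, -2.2622, 0.1978)–(-1.3061, -2.2622, 0.1978)  len=1.9277
  (v17,v20,v21) [+-+] → (0.621649, -2.2622, 0.1978)–(1.3061, -2.2622, 0.1978)  len=0.6845
  (v17,v21,v18) [++-] → (-0.189449, -1.5136, 0.1978)–(-0.8739, -1.5136, 0.1978)  len=0.6845
  (v18,v21,v22) [-+-] → (-0.189449, -1.5136, 0.1978)–(0.8739, -1.5136, 0.1978)  len=1.0633
  (v20,v0,v21) [--+] → (2.26997, -0.592741, 0.1978)–(1.3061, -2.2622, 0.1978)  len=1.9277
  (v21,v0,v1) [+-+] → (2.26997, -0.592741, 0.1978)–(2.6122, 0, 0.1978)  len=0.6844
  (v21,v1,v22) [++-] → (1.21613, -0.92086, 0.1978)–(0.8739, -1.5136, 0.1978)  len=0.6844
  (v22,v1,v2) [-+-] → (1.21613, -0.92086, 0.1978)–(1.7478, 0, 0.1978)  len=1.0633

Chained into 2 loop(s):
  loop 1: 12 segments, perimeter = 15.6731
  loop 2: 12 segments, perimeter = 10.4867
Total perimeter = 26.160

loops=2 perimeter=26.160


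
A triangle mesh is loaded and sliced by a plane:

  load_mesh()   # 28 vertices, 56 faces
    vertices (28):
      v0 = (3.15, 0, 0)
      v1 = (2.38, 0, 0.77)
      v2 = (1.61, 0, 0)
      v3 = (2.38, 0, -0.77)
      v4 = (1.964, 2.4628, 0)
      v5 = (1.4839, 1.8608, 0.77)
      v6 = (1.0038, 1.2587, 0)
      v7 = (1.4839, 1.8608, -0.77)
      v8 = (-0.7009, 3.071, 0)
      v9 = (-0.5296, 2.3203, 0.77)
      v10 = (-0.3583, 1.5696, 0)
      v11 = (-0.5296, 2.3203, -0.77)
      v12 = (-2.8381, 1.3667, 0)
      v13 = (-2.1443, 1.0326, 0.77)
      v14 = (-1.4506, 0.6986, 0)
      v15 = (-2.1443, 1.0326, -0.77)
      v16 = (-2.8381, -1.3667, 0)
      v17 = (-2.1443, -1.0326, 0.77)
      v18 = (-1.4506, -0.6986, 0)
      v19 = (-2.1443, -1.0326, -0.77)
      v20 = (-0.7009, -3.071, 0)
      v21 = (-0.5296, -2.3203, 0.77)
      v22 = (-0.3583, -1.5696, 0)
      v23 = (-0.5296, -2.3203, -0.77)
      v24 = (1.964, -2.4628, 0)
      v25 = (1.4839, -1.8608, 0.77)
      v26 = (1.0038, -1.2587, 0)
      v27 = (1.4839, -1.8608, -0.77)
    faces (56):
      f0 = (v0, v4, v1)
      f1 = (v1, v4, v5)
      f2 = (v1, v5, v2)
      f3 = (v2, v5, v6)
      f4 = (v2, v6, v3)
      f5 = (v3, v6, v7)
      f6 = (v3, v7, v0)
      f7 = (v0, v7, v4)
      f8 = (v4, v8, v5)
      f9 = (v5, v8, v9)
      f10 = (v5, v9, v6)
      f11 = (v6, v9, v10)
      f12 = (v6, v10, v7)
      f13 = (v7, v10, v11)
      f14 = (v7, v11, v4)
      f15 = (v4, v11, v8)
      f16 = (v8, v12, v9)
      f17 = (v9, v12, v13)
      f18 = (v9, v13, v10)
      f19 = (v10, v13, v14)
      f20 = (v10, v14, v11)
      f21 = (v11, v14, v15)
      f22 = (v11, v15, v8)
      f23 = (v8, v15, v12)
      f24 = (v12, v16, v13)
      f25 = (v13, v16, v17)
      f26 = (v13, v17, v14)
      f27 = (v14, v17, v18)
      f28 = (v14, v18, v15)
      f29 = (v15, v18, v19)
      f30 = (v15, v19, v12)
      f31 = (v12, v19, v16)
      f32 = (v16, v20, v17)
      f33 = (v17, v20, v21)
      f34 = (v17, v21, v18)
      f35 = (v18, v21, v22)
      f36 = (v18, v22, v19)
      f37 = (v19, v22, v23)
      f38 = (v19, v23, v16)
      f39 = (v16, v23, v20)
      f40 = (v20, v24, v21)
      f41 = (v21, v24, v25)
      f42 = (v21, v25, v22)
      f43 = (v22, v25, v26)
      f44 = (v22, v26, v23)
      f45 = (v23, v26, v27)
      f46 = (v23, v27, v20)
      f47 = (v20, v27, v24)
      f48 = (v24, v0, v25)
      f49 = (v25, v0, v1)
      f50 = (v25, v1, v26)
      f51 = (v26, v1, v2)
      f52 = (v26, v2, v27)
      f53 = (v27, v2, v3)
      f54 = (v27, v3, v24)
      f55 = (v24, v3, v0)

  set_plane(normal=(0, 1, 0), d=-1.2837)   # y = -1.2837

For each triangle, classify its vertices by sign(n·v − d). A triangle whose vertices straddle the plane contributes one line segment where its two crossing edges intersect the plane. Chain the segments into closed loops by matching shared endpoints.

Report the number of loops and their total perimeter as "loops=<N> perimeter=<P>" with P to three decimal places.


loops=2 perimeter=9.787

Straddling triangles (20 of 56):
  (v12,v16,v13) [+-+] → (-2.8381, -1.2837, 0)–(-2.8141, -1.2837, 0.0266369)  len=0.0359
  (v13,v16,v17) [+-+] → (-2.8141, -1.2837, 0.0266369)–(-2.66574, -1.2837, 0.19129)  len=0.2216
  (v12,v19,v16) [++-] → (-2.66574, -1.2837, -0.19129)–(-2.8381, -1.2837, 0)  len=0.2575
  (v16,v20,v17) [--+] → (-1.96649, -1.2837, 0.675148)–(-2.66574, -1.2837, 0.19129)  len=0.8503
  (v17,v20,v21) [+--] → (-1.96649, -1.2837, 0.675148)–(-1.82944, -1.2837, 0.77)  len=0.1667
  (v17,v21,v18) [+-+] → (-1.82944, -1.2837, 0.77)–(-1.11831, -1.2837, 0.277812)  len=0.8648
  (v18,v21,v22) [+--] → (-1.11831, -1.2837, 0.277812)–(-0.71684, -1.2837, 0)  len=0.4882
  (v18,v22,v19) [+-+] → (-0.71684, -1.2837, 0)–(-1.30917, -1.2837, -0.40995)  len=0.7204
  (v19,v22,v23) [+--] → (-1.30917, -1.2837, -0.40995)–(-1.82944, -1.2837, -0.77)  len=0.6327
  (v19,v23,v16) [+--] → (-1.82944, -1.2837, -0.77)–(-2.66574, -1.2837, -0.19129)  len=1.0170
  (v22,v25,v26) [--+] → (1.02373, -1.2837, 0.0319714)–(0.894271, -1.2837, 0)  len=0.1334
  (v22,v26,v23) [-+-] → (0.894271, -1.2837, 0)–(0.967689, -1.2837, -0.018133)  len=0.0756
  (v23,v26,v27) [-+-] → (0.967689, -1.2837, -0.018133)–(1.02373, -1.2837, -0.0319714)  len=0.0577
  (v24,v0,v25) [-+-] → (2.53181, -1.2837, 0)–(2.00062, -1.2837, 0.531196)  len=0.7512
  (v25,v0,v1) [-++] → (2.00062, -1.2837, 0.531196)–(1.76181, -1.2837, 0.77)  len=0.3377
  (v25,v1,v26) [-++] → (1.76181, -1.2837, 0.77)–(1.02373, -1.2837, 0.0319714)  len=1.0438
  (v26,v2,v27) [++-] → (1.52301, -1.2837, -0.531196)–(1.02373, -1.2837, -0.0319714)  len=0.7060
  (v27,v2,v3) [-++] → (1.52301, -1.2837, -0.531196)–(1.76181, -1.2837, -0.77)  len=0.3377
  (v27,v3,v24) [-+-] → (1.76181, -1.2837, -0.77)–(2.16317, -1.2837, -0.368648)  len=0.5676
  (v24,v3,v0) [-++] → (2.16317, -1.2837, -0.368648)–(2.53181, -1.2837, 0)  len=0.5213

Chained into 2 loop(s):
  loop 1: 10 segments, perimeter = 5.2551
  loop 2: 10 segments, perimeter = 4.5321
Total perimeter = 9.787


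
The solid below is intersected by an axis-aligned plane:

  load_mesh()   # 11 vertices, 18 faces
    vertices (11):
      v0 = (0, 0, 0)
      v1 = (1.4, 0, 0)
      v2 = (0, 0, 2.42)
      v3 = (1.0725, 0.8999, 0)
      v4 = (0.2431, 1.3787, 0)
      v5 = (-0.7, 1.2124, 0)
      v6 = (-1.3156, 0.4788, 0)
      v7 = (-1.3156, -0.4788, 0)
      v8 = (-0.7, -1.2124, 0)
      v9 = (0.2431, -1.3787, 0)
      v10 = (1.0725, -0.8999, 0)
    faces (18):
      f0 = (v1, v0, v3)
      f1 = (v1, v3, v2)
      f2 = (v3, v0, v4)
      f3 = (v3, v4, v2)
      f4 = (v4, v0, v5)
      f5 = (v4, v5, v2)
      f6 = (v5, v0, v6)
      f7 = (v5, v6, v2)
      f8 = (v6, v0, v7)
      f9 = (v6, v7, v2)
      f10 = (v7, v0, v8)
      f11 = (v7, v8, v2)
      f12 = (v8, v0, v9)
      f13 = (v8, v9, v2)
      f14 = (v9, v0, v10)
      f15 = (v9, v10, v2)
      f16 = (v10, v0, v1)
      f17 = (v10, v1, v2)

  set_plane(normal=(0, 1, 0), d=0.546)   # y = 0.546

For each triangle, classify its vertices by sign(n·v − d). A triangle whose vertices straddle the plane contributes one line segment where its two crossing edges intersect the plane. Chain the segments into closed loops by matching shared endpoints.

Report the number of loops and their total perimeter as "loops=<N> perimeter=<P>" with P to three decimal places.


Straddling triangles (8 of 18):
  (v1,v0,v3) [--+] → (0.650722, 0.546, 0)–(1.20129, 0.546, 0)  len=0.5506
  (v1,v3,v2) [-+-] → (1.20129, 0.546, 0)–(0.650722, 0.546, 0.951704)  len=1.0995
  (v3,v0,v4) [+-+] → (0.650722, 0.546, 0)–(0.0962737, 0.546, 0)  len=0.5544
  (v3,v4,v2) [++-] → (0.0962737, 0.546, 1.46162)–(0.650722, 0.546, 0.951704)  len=0.7533
  (v4,v0,v5) [+-+] → (0.0962737, 0.546, 0)–(-0.315242, 0.546, 0)  len=0.4115
  (v4,v5,v2) [++-] → (-0.315242, 0.546, 1.33016)–(0.0962737, 0.546, 1.46162)  len=0.4320
  (v5,v0,v6) [+--] → (-0.315242, 0.546, 0)–(-1.25921, 0.546, 0)  len=0.9440
  (v5,v6,v2) [+--] → (-1.25921, 0.546, 0)–(-0.315242, 0.546, 1.33016)  len=1.6311

Chained into 1 loop(s):
  loop 1: 8 segments, perimeter = 6.3763
Total perimeter = 6.376

loops=1 perimeter=6.376


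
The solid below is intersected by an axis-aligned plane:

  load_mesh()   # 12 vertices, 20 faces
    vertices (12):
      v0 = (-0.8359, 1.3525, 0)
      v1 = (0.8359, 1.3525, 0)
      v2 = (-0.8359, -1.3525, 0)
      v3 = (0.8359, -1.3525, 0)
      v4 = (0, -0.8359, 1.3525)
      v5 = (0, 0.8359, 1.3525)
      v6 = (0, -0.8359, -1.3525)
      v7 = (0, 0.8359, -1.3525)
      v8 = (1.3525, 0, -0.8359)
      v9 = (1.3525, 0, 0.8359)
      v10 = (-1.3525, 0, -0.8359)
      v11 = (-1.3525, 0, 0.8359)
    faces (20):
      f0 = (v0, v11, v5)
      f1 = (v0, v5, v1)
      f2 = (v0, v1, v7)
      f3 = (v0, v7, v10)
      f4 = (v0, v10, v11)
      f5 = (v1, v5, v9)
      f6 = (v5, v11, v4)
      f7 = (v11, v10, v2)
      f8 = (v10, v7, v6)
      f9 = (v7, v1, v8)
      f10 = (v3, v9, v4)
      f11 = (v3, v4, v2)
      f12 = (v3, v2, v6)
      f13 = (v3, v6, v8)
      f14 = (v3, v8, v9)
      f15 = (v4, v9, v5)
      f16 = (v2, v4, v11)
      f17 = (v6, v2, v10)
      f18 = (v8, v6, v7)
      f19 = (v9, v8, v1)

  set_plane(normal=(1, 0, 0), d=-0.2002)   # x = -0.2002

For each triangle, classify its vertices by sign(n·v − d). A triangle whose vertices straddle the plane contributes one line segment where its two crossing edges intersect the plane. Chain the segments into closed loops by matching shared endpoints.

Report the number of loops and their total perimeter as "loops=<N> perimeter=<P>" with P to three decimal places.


loops=1 perimeter=8.653

Straddling triangles (10 of 20):
  (v0,v11,v5) [--+] → (-0.2002, 0.712168, 1.27603)–(-0.2002, 0.959627, 1.02857)  len=0.3500
  (v0,v5,v1) [-++] → (-0.2002, 0.959627, 1.02857)–(-0.2002, 1.3525, 0)  len=1.1011
  (v0,v1,v7) [-++] → (-0.2002, 1.3525, 0)–(-0.2002, 0.959627, -1.02857)  len=1.1011
  (v0,v7,v10) [-+-] → (-0.2002, 0.959627, -1.02857)–(-0.2002, 0.712168, -1.27603)  len=0.3500
  (v5,v11,v4) [+-+] → (-0.2002, 0.712168, 1.27603)–(-0.2002, -0.712168, 1.27603)  len=1.4243
  (v10,v7,v6) [-++] → (-0.2002, 0.712168, -1.27603)–(-0.2002, -0.712168, -1.27603)  len=1.4243
  (v3,v4,v2) [++-] → (-0.2002, -0.959627, 1.02857)–(-0.2002, -1.3525, 0)  len=1.1011
  (v3,v2,v6) [+-+] → (-0.2002, -1.3525, 0)–(-0.2002, -0.959627, -1.02857)  len=1.1011
  (v2,v4,v11) [-+-] → (-0.2002, -0.959627, 1.02857)–(-0.2002, -0.712168, 1.27603)  len=0.3500
  (v6,v2,v10) [+--] → (-0.2002, -0.959627, -1.02857)–(-0.2002, -0.712168, -1.27603)  len=0.3500

Chained into 1 loop(s):
  loop 1: 10 segments, perimeter = 8.6527
Total perimeter = 8.653


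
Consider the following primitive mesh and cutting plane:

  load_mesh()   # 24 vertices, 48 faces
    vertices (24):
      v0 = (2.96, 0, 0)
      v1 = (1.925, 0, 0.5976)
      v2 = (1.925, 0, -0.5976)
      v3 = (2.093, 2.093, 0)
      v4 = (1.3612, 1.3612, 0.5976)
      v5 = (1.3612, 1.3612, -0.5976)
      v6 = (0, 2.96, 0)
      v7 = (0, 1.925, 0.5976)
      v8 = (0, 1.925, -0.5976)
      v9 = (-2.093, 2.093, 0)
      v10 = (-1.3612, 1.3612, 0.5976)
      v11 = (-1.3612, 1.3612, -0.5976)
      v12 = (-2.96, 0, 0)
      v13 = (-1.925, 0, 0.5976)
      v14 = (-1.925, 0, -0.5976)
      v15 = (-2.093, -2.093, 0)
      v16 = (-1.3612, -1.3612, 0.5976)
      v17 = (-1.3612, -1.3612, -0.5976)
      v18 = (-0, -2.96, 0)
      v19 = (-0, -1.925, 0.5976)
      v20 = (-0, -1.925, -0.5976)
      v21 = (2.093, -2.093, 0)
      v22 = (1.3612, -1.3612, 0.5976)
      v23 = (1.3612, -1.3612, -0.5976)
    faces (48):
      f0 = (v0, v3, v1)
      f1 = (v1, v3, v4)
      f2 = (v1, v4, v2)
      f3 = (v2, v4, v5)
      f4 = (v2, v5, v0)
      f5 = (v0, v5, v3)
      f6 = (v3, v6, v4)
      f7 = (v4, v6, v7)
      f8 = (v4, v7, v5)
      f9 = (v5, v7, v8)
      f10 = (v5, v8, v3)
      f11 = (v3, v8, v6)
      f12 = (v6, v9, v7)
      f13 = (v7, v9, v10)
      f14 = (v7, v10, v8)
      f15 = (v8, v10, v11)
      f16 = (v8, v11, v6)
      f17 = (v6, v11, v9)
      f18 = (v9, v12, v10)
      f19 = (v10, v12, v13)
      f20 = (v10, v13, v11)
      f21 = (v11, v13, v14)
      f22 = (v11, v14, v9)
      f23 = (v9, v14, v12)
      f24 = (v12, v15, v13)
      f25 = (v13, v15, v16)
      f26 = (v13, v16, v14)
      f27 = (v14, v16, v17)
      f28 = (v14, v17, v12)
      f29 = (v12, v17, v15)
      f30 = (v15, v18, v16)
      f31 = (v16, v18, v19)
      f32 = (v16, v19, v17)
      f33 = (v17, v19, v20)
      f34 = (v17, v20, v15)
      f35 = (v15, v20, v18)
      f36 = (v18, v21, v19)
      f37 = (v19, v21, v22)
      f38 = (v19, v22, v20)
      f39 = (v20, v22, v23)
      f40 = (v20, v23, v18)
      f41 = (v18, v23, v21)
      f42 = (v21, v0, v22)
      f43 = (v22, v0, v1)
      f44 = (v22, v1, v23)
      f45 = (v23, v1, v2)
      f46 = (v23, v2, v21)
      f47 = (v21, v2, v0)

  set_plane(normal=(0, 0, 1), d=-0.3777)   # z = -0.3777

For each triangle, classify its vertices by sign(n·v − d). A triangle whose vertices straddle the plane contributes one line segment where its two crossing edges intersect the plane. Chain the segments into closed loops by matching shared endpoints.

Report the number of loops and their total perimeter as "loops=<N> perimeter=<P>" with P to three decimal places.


Straddling triangles (32 of 48):
  (v1,v4,v2) [++-] → (1.82127, 0.250442, -0.3777)–(1.925, 0, -0.3777)  len=0.2711
  (v2,v4,v5) [-+-] → (1.82127, 0.250442, -0.3777)–(1.3612, 1.3612, -0.3777)  len=1.2023
  (v2,v5,v0) [--+] → (1.94951, 0.860317, -0.3777)–(2.30585, 0, -0.3777)  len=0.9312
  (v0,v5,v3) [+-+] → (1.94951, 0.860317, -0.3777)–(1.63048, 1.63048, -0.3777)  len=0.8336
  (v4,v7,v5) [++-] → (1.11076, 1.46493, -0.3777)–(1.3612, 1.3612, -0.3777)  len=0.2711
  (v5,v7,v8) [-+-] → (1.11076, 1.46493, -0.3777)–(0, 1.925, -0.3777)  len=1.2023
  (v5,v8,v3) [--+] → (0.770165, 1.98682, -0.3777)–(1.63048, 1.63048, -0.3777)  len=0.9312
  (v3,v8,v6) [+-+] → (0.770165, 1.98682, -0.3777)–(0, 2.30585, -0.3777)  len=0.8336
  (v7,v10,v8) [++-] → (-0.250442, 1.82127, -0.3777)–(0, 1.925, -0.3777)  len=0.2711
  (v8,v10,v11) [-+-] → (-0.250442, 1.82127, -0.3777)–(-1.3612, 1.3612, -0.3777)  len=1.2023
  (v8,v11,v6) [--+] → (-0.860317, 1.94951, -0.3777)–(0, 2.30585, -0.3777)  len=0.9312
  (v6,v11,v9) [+-+] → (-0.860317, 1.94951, -0.3777)–(-1.63048, 1.63048, -0.3777)  len=0.8336
  (v10,v13,v11) [++-] → (-1.46493, 1.11076, -0.3777)–(-1.3612, 1.3612, -0.3777)  len=0.2711
  (v11,v13,v14) [-+-] → (-1.46493, 1.11076, -0.3777)–(-1.925, 0, -0.3777)  len=1.2023
  (v11,v14,v9) [--+] → (-1.98682, 0.770165, -0.3777)–(-1.63048, 1.63048, -0.3777)  len=0.9312
  (v9,v14,v12) [+-+] → (-1.98682, 0.770165, -0.3777)–(-2.30585, 0, -0.3777)  len=0.8336
  (v13,v16,v14) [++-] → (-1.82127, -0.250442, -0.3777)–(-1.925, 0, -0.3777)  len=0.2711
  (v14,v16,v17) [-+-] → (-1.82127, -0.250442, -0.3777)–(-1.3612, -1.3612, -0.3777)  len=1.2023
  (v14,v17,v12) [--+] → (-1.94951, -0.860317, -0.3777)–(-2.30585, 0, -0.3777)  len=0.9312
  (v12,v17,v15) [+-+] → (-1.94951, -0.860317, -0.3777)–(-1.63048, -1.63048, -0.3777)  len=0.8336
  (v16,v19,v17) [++-] → (-1.11076, -1.46493, -0.3777)–(-1.3612, -1.3612, -0.3777)  len=0.2711
  (v17,v19,v20) [-+-] → (-1.11076, -1.46493, -0.3777)–(0, -1.925, -0.3777)  len=1.2023
  (v17,v20,v15) [--+] → (-0.770165, -1.98682, -0.3777)–(-1.63048, -1.63048, -0.3777)  len=0.9312
  (v15,v20,v18) [+-+] → (-0.770165, -1.98682, -0.3777)–(0, -2.30585, -0.3777)  len=0.8336
  (v19,v22,v20) [++-] → (0.250442, -1.82127, -0.3777)–(0, -1.925, -0.3777)  len=0.2711
  (v20,v22,v23) [-+-] → (0.250442, -1.82127, -0.3777)–(1.3612, -1.3612, -0.3777)  len=1.2023
  (v20,v23,v18) [--+] → (0.860317, -1.94951, -0.3777)–(0, -2.30585, -0.3777)  len=0.9312
  (v18,v23,v21) [+-+] → (0.860317, -1.94951, -0.3777)–(1.63048, -1.63048, -0.3777)  len=0.8336
  (v22,v1,v23) [++-] → (1.46493, -1.11076, -0.3777)–(1.3612, -1.3612, -0.3777)  len=0.2711
  (v23,v1,v2) [-+-] → (1.46493, -1.11076, -0.3777)–(1.925, 0, -0.3777)  len=1.2023
  (v23,v2,v21) [--+] → (1.98682, -0.770165, -0.3777)–(1.63048, -1.63048, -0.3777)  len=0.9312
  (v21,v2,v0) [+-+] → (1.98682, -0.770165, -0.3777)–(2.30585, 0, -0.3777)  len=0.8336

Chained into 2 loop(s):
  loop 1: 16 segments, perimeter = 11.7867
  loop 2: 16 segments, perimeter = 14.1186
Total perimeter = 25.905

loops=2 perimeter=25.905
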